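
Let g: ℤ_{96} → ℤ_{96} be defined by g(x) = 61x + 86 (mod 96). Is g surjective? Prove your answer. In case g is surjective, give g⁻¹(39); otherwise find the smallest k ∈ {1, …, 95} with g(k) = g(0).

37

Since gcd(61, 96) = 1, 61 is invertible modulo 96. Euclid's algorithm: 96 = 1·61 + 35, 61 = 1·35 + 26, 35 = 1·26 + 9, 26 = 2·9 + 8, 9 = 1·8 + 1; back-substituting gives 1 = 85·61 − 54·96, so 61⁻¹ ≡ 85 (mod 96).
Then y ↦ 85(y − 86) is a two-sided inverse to g, so every y ∈ ℤ_{96} has a preimage.
Thus g is surjective.
Since g is surjective, we compute g⁻¹(39): solve 61x + 86 ≡ 39 (mod 96), i.e. 61x ≡ 49 (mod 96).
Multiplying by 61⁻¹ = 85 gives x ≡ 85·49 = 4165 = 43·96 + 37 ≡ 37 (mod 96).
Check: g(37) = 61·37 + 86 = 2343 = 24·96 + 39 ≡ 39 (mod 96).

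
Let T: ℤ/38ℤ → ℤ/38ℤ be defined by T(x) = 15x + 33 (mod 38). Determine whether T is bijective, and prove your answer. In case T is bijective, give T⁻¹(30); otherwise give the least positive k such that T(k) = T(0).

Suppose T(x_1) = T(x_2) in ℤ/38ℤ. Then 15x_1 + 33 ≡ 15x_2 + 33 (mod 38), hence 15(x_1 − x_2) ≡ 0 (mod 38).
Since gcd(15, 38) = 1, 15 is invertible modulo 38, thus x_1 − x_2 ≡ 0 (mod 38), i.e. x_1 = x_2.
We now compute 15⁻¹ mod 38 explicitly. Euclid's algorithm: 38 = 2·15 + 8, 15 = 1·8 + 7, 8 = 1·7 + 1; back-substituting gives 1 = 33·15 − 13·38, so 15⁻¹ ≡ 33 (mod 38).
For any y ∈ ℤ/38ℤ, x = 33(y − 33) mod 38 satisfies T(x) = 15·33(y − 33) + 33 ≡ y (since 15·33 ≡ 1 mod 38). So every y has a preimage.
Therefore T is bijective.
Since T is bijective, we find T⁻¹(30): we need 15x ≡ 30 − 33 ≡ 35 (mod 38). Using 15⁻¹ = 33: x ≡ 33·35 = 1155 = 30·38 + 15, so x = 15.
Check: T(15) = 15·15 + 33 = 258 = 6·38 + 30 ≡ 30 (mod 38).

15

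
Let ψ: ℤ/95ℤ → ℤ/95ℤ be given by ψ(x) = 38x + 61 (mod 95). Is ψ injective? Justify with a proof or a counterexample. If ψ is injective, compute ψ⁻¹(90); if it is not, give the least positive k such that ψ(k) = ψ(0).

5

Recall: ψ is injective if ψ(x_1) = ψ(x_2) implies x_1 = x_2.
We have gcd(38, 95) = 19 > 1. Taking x_1 = 0 and x_2 = 5: ψ(0) = 61 and ψ(5) = 38·5 + 61 = 251 ≡ 61 (mod 95).
So ψ(0) = ψ(5) while 0 ≠ 5, hence ψ is not injective.
Since ψ is not injective, we find the least positive k with ψ(k) = ψ(0): this means 38k ≡ 0 (mod 95), i.e. 95 ∣ 38k. Since gcd(38, 95) = 19, dividing through by 19 this holds exactly when 5 ∣ 2k, and as gcd(2, 5) = 1, exactly when 5 ∣ k.
The smallest positive such k is 5.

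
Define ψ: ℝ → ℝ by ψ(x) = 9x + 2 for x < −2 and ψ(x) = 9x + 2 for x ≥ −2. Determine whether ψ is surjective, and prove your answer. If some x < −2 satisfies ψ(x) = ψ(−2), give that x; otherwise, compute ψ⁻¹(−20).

Both pieces are strictly increasing (slopes 9 and 9), so each is injective on its own interval.
The left piece maps (−∞, −2) onto (−∞, −16); the right piece maps [−2, ∞) onto [−16, ∞).
These images together cover ℝ, so ψ is surjective.
Because the two images are disjoint, no x < −2 has ψ(x) = ψ(−2), so we compute ψ⁻¹(−20): −20 lies in (−∞, −16), so solve 9x + 2 = −20: x = (−20 − 2)/9 = −22/9.

-22/9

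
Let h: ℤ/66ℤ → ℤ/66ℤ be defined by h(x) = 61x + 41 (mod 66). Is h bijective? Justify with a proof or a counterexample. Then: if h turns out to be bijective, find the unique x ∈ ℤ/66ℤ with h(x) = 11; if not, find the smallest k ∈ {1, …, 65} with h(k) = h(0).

Suppose h(s) = h(t) in ℤ/66ℤ. Then 61s + 41 ≡ 61t + 41 (mod 66), so 61(s − t) ≡ 0 (mod 66).
Since gcd(61, 66) = 1, 61 is invertible modulo 66, hence s − t ≡ 0 (mod 66), i.e. s = t.
We now compute 61⁻¹ mod 66 explicitly. Euclid's algorithm: 66 = 1·61 + 5, 61 = 12·5 + 1; back-substituting gives 1 = 13·61 − 12·66, so 61⁻¹ ≡ 13 (mod 66).
For any y ∈ ℤ/66ℤ, x = 13(y − 41) mod 66 satisfies h(x) = 61·13(y − 41) + 41 ≡ y (since 61·13 ≡ 1 mod 66). So every y has a preimage.
So h is bijective.
Since h is bijective, we find h⁻¹(11): we need 61x ≡ 11 − 41 ≡ 36 (mod 66). Using 61⁻¹ = 13: x ≡ 13·36 = 468 = 7·66 + 6, so x = 6.
Check: h(6) = 61·6 + 41 = 407 = 6·66 + 11 ≡ 11 (mod 66).

6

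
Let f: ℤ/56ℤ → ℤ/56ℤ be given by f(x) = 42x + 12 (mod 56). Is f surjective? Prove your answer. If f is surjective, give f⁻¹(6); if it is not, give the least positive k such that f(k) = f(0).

Recall: f is surjective if every y in the codomain equals f(x) for some x in the domain.
Since gcd(42, 56) = 14, we have 42x ≡ 0 (mod 14) for all x, so f(x) ≡ 12 (mod 14).
But 0 ≢ 12 (mod 14), so 0 ∈ ℤ/56ℤ has no preimage. Hence f is not surjective.
Since f is not surjective, we find the least positive k with f(k) = f(0): this means 42k ≡ 0 (mod 56), i.e. 56 ∣ 42k. Since gcd(42, 56) = 14, dividing through by 14 this holds exactly when 4 ∣ 3k, and as gcd(3, 4) = 1, exactly when 4 ∣ k.
The smallest positive such k is 4.

4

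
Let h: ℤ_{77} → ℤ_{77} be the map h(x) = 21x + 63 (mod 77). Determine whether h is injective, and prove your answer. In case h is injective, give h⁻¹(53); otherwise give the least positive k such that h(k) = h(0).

We have gcd(21, 77) = 7 > 1. Taking u = 0 and v = 11: h(0) = 63 and h(11) = 21·11 + 63 = 294 ≡ 63 (mod 77).
So h(0) = h(11) while 0 ≠ 11, thus h is not injective.
Since h is not injective, we find the least positive k with h(k) = h(0): this means 21k ≡ 0 (mod 77), i.e. 77 ∣ 21k. Since gcd(21, 77) = 7, dividing through by 7 this holds exactly when 11 ∣ 3k, and as gcd(3, 11) = 1, exactly when 11 ∣ k.
The smallest positive such k is 11.

11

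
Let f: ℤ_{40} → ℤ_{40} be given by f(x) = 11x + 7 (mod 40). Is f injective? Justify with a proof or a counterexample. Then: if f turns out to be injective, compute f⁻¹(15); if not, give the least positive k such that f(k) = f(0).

Recall that f is injective if f(s) = f(t) implies s = t.
Suppose f(s) = f(t) in ℤ_{40}. Then 11s + 7 ≡ 11t + 7 (mod 40), thus 11(s − t) ≡ 0 (mod 40).
Since gcd(11, 40) = 1, 11 is invertible modulo 40, so s − t ≡ 0 (mod 40), i.e. s = t.
Thus f is injective.
We now compute 11⁻¹ mod 40 explicitly. Euclid's algorithm: 40 = 3·11 + 7, 11 = 1·7 + 4, 7 = 1·4 + 3, 4 = 1·3 + 1; back-substituting gives 1 = 11·11 − 3·40, so 11⁻¹ ≡ 11 (mod 40).
Since f is injective, we compute f⁻¹(15): solve 11x + 7 ≡ 15 (mod 40), i.e. 11x ≡ 8 (mod 40).
Multiplying by 11⁻¹ = 11 gives x ≡ 11·8 = 88 = 2·40 + 8 ≡ 8 (mod 40).
Check: f(8) = 11·8 + 7 = 95 = 2·40 + 15 ≡ 15 (mod 40).

8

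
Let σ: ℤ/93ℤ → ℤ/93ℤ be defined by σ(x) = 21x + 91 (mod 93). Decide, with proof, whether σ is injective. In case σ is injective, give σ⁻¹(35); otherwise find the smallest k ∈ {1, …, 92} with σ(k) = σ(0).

We have gcd(21, 93) = 3 > 1. Taking s = 0 and t = 31: σ(0) = 91 and σ(31) = 21·31 + 91 = 742 ≡ 91 (mod 93).
So σ(0) = σ(31) while 0 ≠ 31, therefore σ is not injective.
Since σ is not injective, we find the least positive k with σ(k) = σ(0): this means 21k ≡ 0 (mod 93), i.e. 93 ∣ 21k. Since gcd(21, 93) = 3, dividing through by 3 this holds exactly when 31 ∣ 7k, and as gcd(7, 31) = 1, exactly when 31 ∣ k.
The smallest positive such k is 31.

31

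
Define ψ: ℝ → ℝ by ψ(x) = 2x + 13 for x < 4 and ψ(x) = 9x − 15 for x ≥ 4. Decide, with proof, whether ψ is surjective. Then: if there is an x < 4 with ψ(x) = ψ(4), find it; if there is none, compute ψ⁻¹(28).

43/9

Both pieces are strictly increasing (slopes 2 and 9), so each is injective on its own interval.
The left piece maps (−∞, 4) onto (−∞, 21); the right piece maps [4, ∞) onto [21, ∞).
These images together cover ℝ, so ψ is surjective.
Because the two images are disjoint, no x < 4 has ψ(x) = ψ(4), so we compute ψ⁻¹(28): 28 lies in [21, ∞), so solve 9x − 15 = 28: x = (28 + 15)/9 = 43/9.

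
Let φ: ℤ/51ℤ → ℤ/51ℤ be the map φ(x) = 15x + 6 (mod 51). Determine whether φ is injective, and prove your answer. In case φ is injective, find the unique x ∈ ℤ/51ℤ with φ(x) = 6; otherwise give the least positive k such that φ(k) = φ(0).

17

We have gcd(15, 51) = 3 > 1. Taking s = 0 and t = 17: φ(0) = 6 and φ(17) = 15·17 + 6 = 261 ≡ 6 (mod 51).
So φ(0) = φ(17) while 0 ≠ 17, so φ is not injective.
Since φ is not injective, we find the least positive k with φ(k) = φ(0): this means 15k ≡ 0 (mod 51), i.e. 51 ∣ 15k. Since gcd(15, 51) = 3, dividing through by 3 this holds exactly when 17 ∣ 5k, and as gcd(5, 17) = 1, exactly when 17 ∣ k.
The smallest positive such k is 17.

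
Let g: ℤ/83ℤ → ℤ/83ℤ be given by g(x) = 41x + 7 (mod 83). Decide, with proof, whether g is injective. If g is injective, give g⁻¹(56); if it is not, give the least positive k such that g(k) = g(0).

By definition, g is injective when g(x_1) = g(x_2) forces x_1 = x_2.
If g(x_1) = g(x_2), then 41x_1 ≡ 41x_2 (mod 83). Because gcd(41, 83) = 1, we may cancel 41 to get x_1 ≡ x_2 (mod 83).
Therefore g is injective.
We now compute 41⁻¹ mod 83 explicitly. Euclid's algorithm: 83 = 2·41 + 1; back-substituting gives 1 = 81·41 − 40·83, so 41⁻¹ ≡ 81 (mod 83).
Since g is injective, we compute g⁻¹(56): solve 41x + 7 ≡ 56 (mod 83), i.e. 41x ≡ 49 (mod 83).
Multiplying by 41⁻¹ = 81 gives x ≡ 81·49 = 3969 = 47·83 + 68 ≡ 68 (mod 83).
Check: g(68) = 41·68 + 7 = 2795 = 33·83 + 56 ≡ 56 (mod 83).

68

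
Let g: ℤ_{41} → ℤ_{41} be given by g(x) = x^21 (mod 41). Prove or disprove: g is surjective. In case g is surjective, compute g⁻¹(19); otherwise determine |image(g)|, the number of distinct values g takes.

22

Since 41 is prime, the nonzero elements of ℤ_{41} form a cyclic group of order 40.
As gcd(21, 40) = 1, raising to the 21st power is a bijection on this group: if u^21 ≡ v^21 then (uv^{−1})^21 = 1, and the only element of order dividing gcd(21, 40) = 1 is 1, so u = v.
With g(0) = 0 this makes g injective on all of ℤ_{41}, hence bijective (finite equal-size domain and codomain). In particular g is surjective.
Since g is surjective, we find the preimage of 19. The inverse of x ↦ x^21 on (ℤ_{41})^× is x ↦ x^21, because 21·21 = 441 = 11·40 + 1 ≡ 1 (mod 40) and x^{40} = 1 for x ≠ 0 (Fermat). So g⁻¹(19) = 19^21 mod 41.
Repeated squaring mod 41: 19^1 ≡ 19, 19^2 ≡ 19² = 361 ≡ 33, 19^4 ≡ 33² = 1089 ≡ 23, 19^8 ≡ 23² = 529 ≡ 37, 19^16 ≡ 37² = 1369 ≡ 16. Since 21 = 16 + 4 + 1, 19^21 ≡ 16·23·19: 16·23 = 368 ≡ 40, then 40·19 = 760 ≡ 22. So 19^21 ≡ 22 (mod 41).
Hence g⁻¹(19) = 22.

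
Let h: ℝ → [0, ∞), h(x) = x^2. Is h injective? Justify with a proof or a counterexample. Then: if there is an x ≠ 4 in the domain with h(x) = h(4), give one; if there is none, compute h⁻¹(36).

h(4) = 16 = (−4)^2 = h(−4) (since 2 is even), with 4 ≠ −4. So h is not injective.
For the follow-up, such an x exists: taking x = −4 ∈ ℝ gives h(−4) = 16 = h(4) with −4 ≠ 4.

-4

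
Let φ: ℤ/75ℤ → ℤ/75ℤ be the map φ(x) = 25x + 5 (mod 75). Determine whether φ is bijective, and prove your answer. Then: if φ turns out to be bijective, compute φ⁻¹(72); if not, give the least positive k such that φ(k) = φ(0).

3

We have gcd(25, 75) = 25 > 1. Taking s = 0 and t = 3: φ(0) = 5 and φ(3) = 25·3 + 5 = 80 ≡ 5 (mod 75).
So φ(0) = φ(3) while 0 ≠ 3, so φ is not injective, hence not bijective.
Since φ is not bijective, we find the least positive k with φ(k) = φ(0): this means 25k ≡ 0 (mod 75), i.e. 75 ∣ 25k. Since gcd(25, 75) = 25, dividing through by 25 this holds exactly when 3 ∣ k.
The smallest positive such k is 3.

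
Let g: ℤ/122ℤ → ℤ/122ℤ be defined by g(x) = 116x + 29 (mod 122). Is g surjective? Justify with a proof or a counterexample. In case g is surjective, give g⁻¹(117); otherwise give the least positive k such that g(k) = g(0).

61

Since gcd(116, 122) = 2, we have 116x ≡ 0 (mod 2) for all x, so g(x) ≡ 1 (mod 2).
But 0 ≢ 1 (mod 2), so 0 ∈ ℤ/122ℤ has no preimage. Hence g is not surjective.
Since g is not surjective, we find the least positive k with g(k) = g(0): this means 116k ≡ 0 (mod 122), i.e. 122 ∣ 116k. Since gcd(116, 122) = 2, dividing through by 2 this holds exactly when 61 ∣ 58k, and as gcd(58, 61) = 1, exactly when 61 ∣ k.
The smallest positive such k is 61.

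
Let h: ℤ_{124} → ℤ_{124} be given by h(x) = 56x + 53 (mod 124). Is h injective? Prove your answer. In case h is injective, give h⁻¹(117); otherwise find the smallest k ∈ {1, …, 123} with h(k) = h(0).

31

We have gcd(56, 124) = 4 > 1. Taking s = 0 and t = 31: h(0) = 53 and h(31) = 56·31 + 53 = 1789 ≡ 53 (mod 124).
So h(0) = h(31) while 0 ≠ 31, so h is not injective.
Since h is not injective, we find the least positive k with h(k) = h(0): this means 56k ≡ 0 (mod 124), i.e. 124 ∣ 56k. Since gcd(56, 124) = 4, dividing through by 4 this holds exactly when 31 ∣ 14k, and as gcd(14, 31) = 1, exactly when 31 ∣ k.
The smallest positive such k is 31.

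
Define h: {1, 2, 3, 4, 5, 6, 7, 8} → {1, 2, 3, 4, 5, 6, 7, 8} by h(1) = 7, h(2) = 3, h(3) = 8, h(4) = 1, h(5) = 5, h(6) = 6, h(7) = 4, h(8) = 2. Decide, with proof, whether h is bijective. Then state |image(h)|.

The values 7, 3, 8, 1, 5, 6, 4, 2 are a permutation of {1, 2, 3, 4, 5, 6, 7, 8}: each element appears exactly once.
So h is injective and surjective, hence bijective.
The image of h is {1, 2, 3, 4, 5, 6, 7, 8}, which has 8 elements.

8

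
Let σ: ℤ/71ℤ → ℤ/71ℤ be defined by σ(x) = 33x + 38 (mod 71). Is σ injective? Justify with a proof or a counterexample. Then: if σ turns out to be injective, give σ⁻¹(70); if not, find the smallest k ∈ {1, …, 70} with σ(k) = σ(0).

44

If σ(s) = σ(t), then 33s ≡ 33t (mod 71). Because gcd(33, 71) = 1, we may cancel 33 to get s ≡ t (mod 71).
Thus σ is injective.
We now compute 33⁻¹ mod 71 explicitly. Euclid's algorithm: 71 = 2·33 + 5, 33 = 6·5 + 3, 5 = 1·3 + 2, 3 = 1·2 + 1; back-substituting gives 1 = 28·33 − 13·71, so 33⁻¹ ≡ 28 (mod 71).
Since σ is injective, we find σ⁻¹(70): we need 33x ≡ 70 − 38 ≡ 32 (mod 71). Using 33⁻¹ = 28: x ≡ 28·32 = 896 = 12·71 + 44, so x = 44.
Check: σ(44) = 33·44 + 38 = 1490 = 20·71 + 70 ≡ 70 (mod 71).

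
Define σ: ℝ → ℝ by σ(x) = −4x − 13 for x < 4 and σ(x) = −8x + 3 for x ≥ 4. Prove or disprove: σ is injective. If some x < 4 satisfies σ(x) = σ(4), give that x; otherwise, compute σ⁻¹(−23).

5/2

Both pieces are strictly decreasing (slopes −4 and −8), so each is injective on its own interval.
The left piece maps (−∞, 4) onto (−29, ∞); the right piece maps [4, ∞) onto (−∞, −29].
These images are disjoint, so no value is attained by both pieces. So σ is injective.
Because the two images are disjoint, no x < 4 has σ(x) = σ(4), so we compute σ⁻¹(−23): −23 lies in (−29, ∞), so solve −4x − 13 = −23: x = (−23 + 13)/(−4) = 5/2.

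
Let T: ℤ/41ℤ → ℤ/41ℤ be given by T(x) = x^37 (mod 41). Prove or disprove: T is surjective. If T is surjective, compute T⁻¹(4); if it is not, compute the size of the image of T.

23

Since 41 is prime, the nonzero elements of ℤ/41ℤ form a cyclic group of order 40.
As gcd(37, 40) = 1, raising to the 37th power is a bijection on this group: if u^37 ≡ v^37 then (uv^{−1})^37 = 1, and the only element of order dividing gcd(37, 40) = 1 is 1, so u = v.
With T(0) = 0 this makes T injective on all of ℤ/41ℤ, hence bijective (finite equal-size domain and codomain). In particular T is surjective.
Since T is surjective, we find the preimage of 4. The inverse of x ↦ x^37 on (ℤ/41ℤ)^× is x ↦ x^13, because 37·13 = 481 = 12·40 + 1 ≡ 1 (mod 40) and x^{40} = 1 for x ≠ 0 (Fermat). So T⁻¹(4) = 4^13 mod 41.
Repeated squaring mod 41: 4^1 ≡ 4, 4^2 ≡ 4² = 16, 4^4 ≡ 16² = 256 ≡ 10, 4^8 ≡ 10² = 100 ≡ 18. Since 13 = 8 + 4 + 1, 4^13 ≡ 18·10·4: 18·10 = 180 ≡ 16, then 16·4 = 64 ≡ 23. So 4^13 ≡ 23 (mod 41).
Hence T⁻¹(4) = 23.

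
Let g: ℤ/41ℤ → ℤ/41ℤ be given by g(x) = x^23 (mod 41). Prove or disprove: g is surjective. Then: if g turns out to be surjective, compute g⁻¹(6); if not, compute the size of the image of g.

Since 41 is prime, the nonzero elements of ℤ/41ℤ form a cyclic group of order 40.
As gcd(23, 40) = 1, raising to the 23rd power is a bijection on this group: if a^23 ≡ b^23 then (ab^{−1})^23 = 1, and the only element of order dividing gcd(23, 40) = 1 is 1, so a = b.
With g(0) = 0 this makes g injective on all of ℤ/41ℤ, hence bijective (finite equal-size domain and codomain). In particular g is surjective.
Since g is surjective, we find the preimage of 6. The inverse of x ↦ x^23 on (ℤ/41ℤ)^× is x ↦ x^7, because 23·7 = 161 = 4·40 + 1 ≡ 1 (mod 40) and x^{40} = 1 for x ≠ 0 (Fermat). So g⁻¹(6) = 6^7 mod 41.
Repeated squaring mod 41: 6^1 ≡ 6, 6^2 ≡ 6² = 36, 6^4 ≡ 36² = 1296 ≡ 25. Since 7 = 4 + 2 + 1, 6^7 ≡ 25·36·6: 25·36 = 900 ≡ 39, then 39·6 = 234 ≡ 29. So 6^7 ≡ 29 (mod 41).
Hence g⁻¹(6) = 29.

29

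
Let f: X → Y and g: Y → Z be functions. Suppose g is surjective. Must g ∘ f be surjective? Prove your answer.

not surjective

No. Take X = {0}, Y = Z = {0, 1, 2, 3, 4}, f(0) = 0, and g = identity (surjective).
Then (g ∘ f)(0) = 0, and 4 ∈ Z has no preimage under g ∘ f, so g ∘ f is not surjective.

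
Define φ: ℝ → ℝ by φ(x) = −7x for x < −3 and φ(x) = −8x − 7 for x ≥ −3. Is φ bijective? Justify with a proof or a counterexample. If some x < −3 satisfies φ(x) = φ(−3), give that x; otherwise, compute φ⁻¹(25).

-25/7

Both pieces are strictly decreasing (slopes −7 and −8), so each is injective on its own interval.
The left piece maps (−∞, −3) onto (21, ∞); the right piece maps [−3, ∞) onto (−∞, 17].
The images leave a gap (21 has no preimage), so φ is not surjective, hence not bijective.
Because the two images are disjoint, no x < −3 has φ(x) = φ(−3), so we compute φ⁻¹(25): 25 lies in (21, ∞), so solve −7x = 25: x = (25 − 0)/(−7) = −25/7.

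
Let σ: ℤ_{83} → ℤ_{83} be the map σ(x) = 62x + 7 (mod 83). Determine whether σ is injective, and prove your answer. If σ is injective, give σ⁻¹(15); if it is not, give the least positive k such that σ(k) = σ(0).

Recall that injectivity means: for all a, b in the domain, σ(a) = σ(b) implies a = b.
If σ(a) = σ(b), then 62a ≡ 62b (mod 83). Because gcd(62, 83) = 1, we may cancel 62 to get a ≡ b (mod 83).
So σ is injective.
We now compute 62⁻¹ mod 83 explicitly. Euclid's algorithm: 83 = 1·62 + 21, 62 = 2·21 + 20, 21 = 1·20 + 1; back-substituting gives 1 = 79·62 − 59·83, so 62⁻¹ ≡ 79 (mod 83).
Since σ is injective, we compute σ⁻¹(15): solve 62x + 7 ≡ 15 (mod 83), i.e. 62x ≡ 8 (mod 83).
Multiplying by 62⁻¹ = 79 gives x ≡ 79·8 = 632 = 7·83 + 51 ≡ 51 (mod 83).
Check: σ(51) = 62·51 + 7 = 3169 = 38·83 + 15 ≡ 15 (mod 83).

51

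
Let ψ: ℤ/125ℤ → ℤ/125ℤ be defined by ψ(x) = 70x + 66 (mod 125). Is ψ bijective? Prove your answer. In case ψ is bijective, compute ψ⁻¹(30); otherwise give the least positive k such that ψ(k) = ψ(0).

We have gcd(70, 125) = 5 > 1. Taking x_1 = 0 and x_2 = 25: ψ(0) = 66 and ψ(25) = 70·25 + 66 = 1816 ≡ 66 (mod 125).
So ψ(0) = ψ(25) while 0 ≠ 25, therefore ψ is not injective, hence not bijective.
Since ψ is not bijective, we find the least positive k with ψ(k) = ψ(0): this means 70k ≡ 0 (mod 125), i.e. 125 ∣ 70k. Since gcd(70, 125) = 5, dividing through by 5 this holds exactly when 25 ∣ 14k, and as gcd(14, 25) = 1, exactly when 25 ∣ k.
The smallest positive such k is 25.

25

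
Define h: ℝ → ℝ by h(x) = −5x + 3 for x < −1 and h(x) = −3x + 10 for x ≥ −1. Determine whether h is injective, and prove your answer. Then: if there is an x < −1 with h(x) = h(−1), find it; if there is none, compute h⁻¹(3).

-2

Both pieces are strictly decreasing (slopes −5 and −3), so each is injective on its own interval.
The left piece maps (−∞, −1) onto (8, ∞); the right piece maps [−1, ∞) onto (−∞, 13].
These images overlap. In particular h(−1) = 13 (right piece), and solving −5x + 3 = 13 on the left piece gives x = −2 < −1.
So h(−2) = h(−1) with −2 ≠ −1, and h is not injective. This x = −2 is the requested value below −1.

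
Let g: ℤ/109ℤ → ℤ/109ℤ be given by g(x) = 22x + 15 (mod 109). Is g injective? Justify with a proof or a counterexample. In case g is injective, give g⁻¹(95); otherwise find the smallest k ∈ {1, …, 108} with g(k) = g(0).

73

Recall that injectivity means: for all s, t in the domain, g(s) = g(t) implies s = t.
Suppose g(s) = g(t) in ℤ/109ℤ. Then 22s + 15 ≡ 22t + 15 (mod 109), therefore 22(s − t) ≡ 0 (mod 109).
Since gcd(22, 109) = 1, 22 is invertible modulo 109, so s − t ≡ 0 (mod 109), i.e. s = t.
So g is injective.
We now compute 22⁻¹ mod 109 explicitly. Euclid's algorithm: 109 = 4·22 + 21, 22 = 1·21 + 1; back-substituting gives 1 = 5·22 − 1·109, so 22⁻¹ ≡ 5 (mod 109).
Since g is injective, we find g⁻¹(95): we need 22x ≡ 95 − 15 ≡ 80 (mod 109). Using 22⁻¹ = 5: x ≡ 5·80 = 400 = 3·109 + 73, so x = 73.
Check: g(73) = 22·73 + 15 = 1621 = 14·109 + 95 ≡ 95 (mod 109).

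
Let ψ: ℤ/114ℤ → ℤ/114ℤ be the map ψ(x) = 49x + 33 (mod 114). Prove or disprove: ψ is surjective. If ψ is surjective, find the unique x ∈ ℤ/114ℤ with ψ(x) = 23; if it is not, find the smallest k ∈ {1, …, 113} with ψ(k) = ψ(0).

Recall: surjectivity means every element of the codomain has a preimage under ψ.
Since gcd(49, 114) = 1, 49 is invertible modulo 114. Euclid's algorithm: 114 = 2·49 + 16, 49 = 3·16 + 1; back-substituting gives 1 = 7·49 − 3·114, so 49⁻¹ ≡ 7 (mod 114).
For any y ∈ ℤ/114ℤ, x = 7(y − 33) mod 114 satisfies ψ(x) = 49·7(y − 33) + 33 ≡ y (since 49·7 ≡ 1 mod 114). So every y has a preimage.
Therefore ψ is surjective.
Since ψ is surjective, we find ψ⁻¹(23): we need 49x ≡ 23 − 33 ≡ 104 (mod 114). Using 49⁻¹ = 7: x ≡ 7·104 = 728 = 6·114 + 44, so x = 44.
Check: ψ(44) = 49·44 + 33 = 2189 = 19·114 + 23 ≡ 23 (mod 114).

44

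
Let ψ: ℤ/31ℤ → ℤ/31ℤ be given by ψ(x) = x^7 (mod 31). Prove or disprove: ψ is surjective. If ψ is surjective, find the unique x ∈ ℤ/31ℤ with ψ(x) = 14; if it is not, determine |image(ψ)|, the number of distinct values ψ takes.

Since 31 is prime, the nonzero elements of ℤ/31ℤ form a cyclic group of order 30.
As gcd(7, 30) = 1, raising to the 7th power is a bijection on this group: if s^7 ≡ t^7 then (st^{−1})^7 = 1, and the only element of order dividing gcd(7, 30) = 1 is 1, so s = t.
With ψ(0) = 0 this makes ψ injective on all of ℤ/31ℤ, hence bijective (finite equal-size domain and codomain). In particular ψ is surjective.
Since ψ is surjective, we find the preimage of 14. The inverse of x ↦ x^7 on (ℤ/31ℤ)^× is x ↦ x^13, because 7·13 = 91 = 3·30 + 1 ≡ 1 (mod 30) and x^{30} = 1 for x ≠ 0 (Fermat). So ψ⁻¹(14) = 14^13 mod 31.
Repeated squaring mod 31: 14^1 ≡ 14, 14^2 ≡ 14² = 196 ≡ 10, 14^4 ≡ 10² = 100 ≡ 7, 14^8 ≡ 7² = 49 ≡ 18. Since 13 = 8 + 4 + 1, 14^13 ≡ 18·7·14: 18·7 = 126 ≡ 2, then 2·14 = 28. So 14^13 ≡ 28 (mod 31).
Hence ψ⁻¹(14) = 28.

28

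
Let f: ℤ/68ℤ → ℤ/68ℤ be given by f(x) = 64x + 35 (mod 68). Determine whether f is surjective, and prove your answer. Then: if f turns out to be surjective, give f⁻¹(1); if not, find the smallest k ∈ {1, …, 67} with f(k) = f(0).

17

Recall that f is surjective if every y in the codomain equals f(x) for some x in the domain.
Since gcd(64, 68) = 4, we have 64x ≡ 0 (mod 4) for all x, so f(x) ≡ 3 (mod 4).
But 0 ≢ 3 (mod 4), so 0 ∈ ℤ/68ℤ has no preimage. So f is not surjective.
Since f is not surjective, we find the least positive k with f(k) = f(0): this means 64k ≡ 0 (mod 68), i.e. 68 ∣ 64k. Since gcd(64, 68) = 4, dividing through by 4 this holds exactly when 17 ∣ 16k, and as gcd(16, 17) = 1, exactly when 17 ∣ k.
The smallest positive such k is 17.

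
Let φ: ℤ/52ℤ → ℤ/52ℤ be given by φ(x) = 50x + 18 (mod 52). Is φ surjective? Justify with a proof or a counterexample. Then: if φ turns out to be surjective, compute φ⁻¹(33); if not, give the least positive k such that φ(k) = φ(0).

26

Since gcd(50, 52) = 2, we have 50x ≡ 0 (mod 2) for all x, so φ(x) ≡ 0 (mod 2).
But 1 ≢ 0 (mod 2), so 1 ∈ ℤ/52ℤ has no preimage. So φ is not surjective.
Since φ is not surjective, we find the least positive k with φ(k) = φ(0): this means 50k ≡ 0 (mod 52), i.e. 52 ∣ 50k. Since gcd(50, 52) = 2, dividing through by 2 this holds exactly when 26 ∣ 25k, and as gcd(25, 26) = 1, exactly when 26 ∣ k.
The smallest positive such k is 26.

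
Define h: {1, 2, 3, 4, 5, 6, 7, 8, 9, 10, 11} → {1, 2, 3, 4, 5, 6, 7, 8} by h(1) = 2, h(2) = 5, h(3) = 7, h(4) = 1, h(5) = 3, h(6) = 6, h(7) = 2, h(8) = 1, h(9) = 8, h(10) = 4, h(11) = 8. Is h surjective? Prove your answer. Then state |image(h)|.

8

Every element of the codomain has a preimage: 1 = h(4), 2 = h(1), 3 = h(5), 4 = h(10), 5 = h(2), 6 = h(6), 7 = h(3), 8 = h(9).
Hence h is surjective.
The image of h is {1, 2, 3, 4, 5, 6, 7, 8}, which has 8 elements.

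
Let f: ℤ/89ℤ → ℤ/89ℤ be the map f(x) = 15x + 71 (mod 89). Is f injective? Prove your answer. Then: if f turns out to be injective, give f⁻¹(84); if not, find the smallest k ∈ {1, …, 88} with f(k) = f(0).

78

By definition, f is injective if f(s) = f(t) implies s = t.
If f(s) = f(t), then 15s ≡ 15t (mod 89). Because gcd(15, 89) = 1, we may cancel 15 to get s ≡ t (mod 89).
Therefore f is injective.
We now compute 15⁻¹ mod 89 explicitly. Euclid's algorithm: 89 = 5·15 + 14, 15 = 1·14 + 1; back-substituting gives 1 = 6·15 − 1·89, so 15⁻¹ ≡ 6 (mod 89).
Since f is injective, we compute f⁻¹(84): solve 15x + 71 ≡ 84 (mod 89), i.e. 15x ≡ 13 (mod 89).
Multiplying by 15⁻¹ = 6 gives x ≡ 6·13 = 78 ≡ 78 (mod 89).
Check: f(78) = 15·78 + 71 = 1241 = 13·89 + 84 ≡ 84 (mod 89).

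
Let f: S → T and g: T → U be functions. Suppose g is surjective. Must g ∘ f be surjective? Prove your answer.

No. Take S = {1}, T = U = {1, 2, 3}, f(1) = 1, and g = identity (surjective).
Then (g ∘ f)(1) = 1, and 3 ∈ U has no preimage under g ∘ f, so g ∘ f is not surjective.

not surjective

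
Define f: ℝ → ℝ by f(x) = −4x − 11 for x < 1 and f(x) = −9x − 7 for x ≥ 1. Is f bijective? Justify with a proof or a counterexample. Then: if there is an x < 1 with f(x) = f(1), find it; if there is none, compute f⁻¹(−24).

17/9

Both pieces are strictly decreasing (slopes −4 and −9), so each is injective on its own interval.
The left piece maps (−∞, 1) onto (−15, ∞); the right piece maps [1, ∞) onto (−∞, −16].
The images leave a gap (−15 has no preimage), so f is not surjective, hence not bijective.
Because the two images are disjoint, no x < 1 has f(x) = f(1), so we compute f⁻¹(−24): −24 lies in (−∞, −16], so solve −9x − 7 = −24: x = (−24 + 7)/(−9) = 17/9.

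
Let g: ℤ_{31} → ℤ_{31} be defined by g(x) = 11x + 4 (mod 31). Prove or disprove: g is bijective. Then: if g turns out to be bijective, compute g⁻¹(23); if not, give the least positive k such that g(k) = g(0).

13

If g(x_1) = g(x_2), then 11x_1 ≡ 11x_2 (mod 31). Because gcd(11, 31) = 1, we may cancel 11 to get x_1 ≡ x_2 (mod 31).
We now compute 11⁻¹ mod 31 explicitly. Euclid's algorithm: 31 = 2·11 + 9, 11 = 1·9 + 2, 9 = 4·2 + 1; back-substituting gives 1 = 17·11 − 6·31, so 11⁻¹ ≡ 17 (mod 31).
For any y ∈ ℤ_{31}, x = 17(y − 4) mod 31 satisfies g(x) = 11·17(y − 4) + 4 ≡ y (since 11·17 ≡ 1 mod 31). So every y has a preimage.
Thus g is bijective.
Since g is bijective, we find g⁻¹(23): we need 11x ≡ 23 − 4 ≡ 19 (mod 31). Using 11⁻¹ = 17: x ≡ 17·19 = 323 = 10·31 + 13, so x = 13.
Check: g(13) = 11·13 + 4 = 147 = 4·31 + 23 ≡ 23 (mod 31).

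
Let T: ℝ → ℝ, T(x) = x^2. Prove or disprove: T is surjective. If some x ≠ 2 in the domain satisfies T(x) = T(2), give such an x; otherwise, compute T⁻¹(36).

-2

Since 2 is even, x^2 ≥ 0 for all x ∈ ℝ, so −1 ∈ ℝ has no preimage. Hence T is not surjective.
For the follow-up, such an x exists: taking x = −2 ∈ ℝ gives T(−2) = 4 = T(2) with −2 ≠ 2.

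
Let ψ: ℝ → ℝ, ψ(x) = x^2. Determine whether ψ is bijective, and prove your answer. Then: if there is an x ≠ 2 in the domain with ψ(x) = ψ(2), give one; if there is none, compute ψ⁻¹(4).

-2

ψ(2) = 4 = (−2)^2 = ψ(−2) (since 2 is even), with 2 ≠ −2. So ψ is not injective, hence not bijective.
For the follow-up, such an x exists: taking x = −2 ∈ ℝ gives ψ(−2) = 4 = ψ(2) with −2 ≠ 2.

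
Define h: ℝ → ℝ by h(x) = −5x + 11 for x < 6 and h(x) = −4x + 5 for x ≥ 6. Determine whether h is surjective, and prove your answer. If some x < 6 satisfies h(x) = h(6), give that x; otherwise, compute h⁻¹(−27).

8

Both pieces are strictly decreasing (slopes −5 and −4), so each is injective on its own interval.
The left piece maps (−∞, 6) onto (−19, ∞); the right piece maps [6, ∞) onto (−∞, −19].
These images together cover ℝ, so h is surjective.
Because the two images are disjoint, no x < 6 has h(x) = h(6), so we compute h⁻¹(−27): −27 lies in (−∞, −19], so solve −4x + 5 = −27: x = (−27 − 5)/(−4) = 8.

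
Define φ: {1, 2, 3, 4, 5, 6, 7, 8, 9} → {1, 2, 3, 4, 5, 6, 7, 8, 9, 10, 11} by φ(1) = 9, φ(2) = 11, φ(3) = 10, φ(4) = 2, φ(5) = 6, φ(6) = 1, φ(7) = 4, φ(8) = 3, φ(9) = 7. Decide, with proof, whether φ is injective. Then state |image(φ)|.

9

The values φ(1), …, φ(9) are 9, 11, 10, 2, 6, 1, 4, 3, 7 — all distinct.
So φ(a) = φ(b) only when a = b, and φ is injective.
The image of φ is {1, 2, 3, 4, 6, 7, 9, 10, 11}, which has 9 elements.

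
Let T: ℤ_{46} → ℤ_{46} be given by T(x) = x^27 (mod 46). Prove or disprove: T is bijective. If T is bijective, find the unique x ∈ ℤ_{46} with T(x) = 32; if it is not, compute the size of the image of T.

2

Computing x^27 mod 46 for each x (by repeated squaring, reducing mod 46 at every step), the values T(0), T(1), …, T(45) are: 0, 1, 32, 13, 12, 43, 2, 17, 16, 31, 42, 5, 18, 27, 38, 7, 6, 21, 26, 11, 10, 37, 22, 23, 24, 9, 36, 35, 20, 25, 40, 39, 8, 19, 28, 41, 4, 15, 30, 29, 44, 3, 34, 33, 14, 45.
Every element of ℤ_{46} appears exactly once in this list, so T is a bijection, and in particular bijective.
Since T is bijective, we read off the preimage of 32 from the same table: T(2) = 32, so T⁻¹(32) = 2.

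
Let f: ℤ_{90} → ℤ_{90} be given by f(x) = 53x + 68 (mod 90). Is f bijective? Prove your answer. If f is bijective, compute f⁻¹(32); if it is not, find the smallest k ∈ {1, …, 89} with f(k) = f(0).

Recall: f is injective if f(x_1) = f(x_2) implies x_1 = x_2.
Suppose f(x_1) = f(x_2) in ℤ_{90}. Then 53x_1 + 68 ≡ 53x_2 + 68 (mod 90), so 53(x_1 − x_2) ≡ 0 (mod 90).
Since gcd(53, 90) = 1, 53 is invertible modulo 90, therefore x_1 − x_2 ≡ 0 (mod 90), i.e. x_1 = x_2.
We now compute 53⁻¹ mod 90 explicitly. Euclid's algorithm: 90 = 1·53 + 37, 53 = 1·37 + 16, 37 = 2·16 + 5, 16 = 3·5 + 1; back-substituting gives 1 = 17·53 − 10·90, so 53⁻¹ ≡ 17 (mod 90).
For any y ∈ ℤ_{90}, x = 17(y − 68) mod 90 satisfies f(x) = 53·17(y − 68) + 68 ≡ y (since 53·17 ≡ 1 mod 90). So every y has a preimage.
Thus f is bijective.
Since f is bijective, we find f⁻¹(32): we need 53x ≡ 32 − 68 ≡ 54 (mod 90). Using 53⁻¹ = 17: x ≡ 17·54 = 918 = 10·90 + 18, so x = 18.
Check: f(18) = 53·18 + 68 = 1022 = 11·90 + 32 ≡ 32 (mod 90).

18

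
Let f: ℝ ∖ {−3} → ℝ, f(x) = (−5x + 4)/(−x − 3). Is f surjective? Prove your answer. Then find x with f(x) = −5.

-11/10

If f(x) = 5, cross-multiplying gives −1(−5x + 4) = −5(−x − 3), which simplifies to −4 = 15 — false.  So 5 has no preimage and f is not surjective.
Solving f(x) = −5: cross-multiplying gives −5x + 4 = −5(−x − 3), which rearranges to −10x = 11, so x = −11/10.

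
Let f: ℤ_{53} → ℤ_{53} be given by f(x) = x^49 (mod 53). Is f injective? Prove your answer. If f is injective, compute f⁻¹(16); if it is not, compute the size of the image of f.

Since 53 is prime, the nonzero elements of ℤ_{53} form a cyclic group of order 52.
As gcd(49, 52) = 1, raising to the 49th power is a bijection on this group: if a^49 ≡ b^49 then (ab^{−1})^49 = 1, and the only element of order dividing gcd(49, 52) = 1 is 1, so a = b.
With f(0) = 0 this makes f injective on all of ℤ_{53}, hence bijective (finite equal-size domain and codomain). In particular f is injective.
Since f is injective, we find the preimage of 16. The inverse of x ↦ x^49 on (ℤ_{53})^× is x ↦ x^17, because 49·17 = 833 = 16·52 + 1 ≡ 1 (mod 52) and x^{52} = 1 for x ≠ 0 (Fermat). So f⁻¹(16) = 16^17 mod 53.
Repeated squaring mod 53: 16^1 ≡ 16, 16^2 ≡ 16² = 256 ≡ 44, 16^4 ≡ 44² = 1936 ≡ 28, 16^8 ≡ 28² = 784 ≡ 42, 16^16 ≡ 42² = 1764 ≡ 15. Since 17 = 16 + 1, 16^17 ≡ 15·16: 15·16 = 240 ≡ 28. So 16^17 ≡ 28 (mod 53).
Hence f⁻¹(16) = 28.

28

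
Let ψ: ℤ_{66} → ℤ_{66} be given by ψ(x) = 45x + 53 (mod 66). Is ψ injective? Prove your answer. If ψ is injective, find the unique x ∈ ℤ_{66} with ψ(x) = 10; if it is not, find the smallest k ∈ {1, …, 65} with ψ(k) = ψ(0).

22

We have gcd(45, 66) = 3 > 1. Taking u = 0 and v = 22: ψ(0) = 53 and ψ(22) = 45·22 + 53 = 1043 ≡ 53 (mod 66).
So ψ(0) = ψ(22) while 0 ≠ 22, thus ψ is not injective.
Since ψ is not injective, we find the least positive k with ψ(k) = ψ(0): this means 45k ≡ 0 (mod 66), i.e. 66 ∣ 45k. Since gcd(45, 66) = 3, dividing through by 3 this holds exactly when 22 ∣ 15k, and as gcd(15, 22) = 1, exactly when 22 ∣ k.
The smallest positive such k is 22.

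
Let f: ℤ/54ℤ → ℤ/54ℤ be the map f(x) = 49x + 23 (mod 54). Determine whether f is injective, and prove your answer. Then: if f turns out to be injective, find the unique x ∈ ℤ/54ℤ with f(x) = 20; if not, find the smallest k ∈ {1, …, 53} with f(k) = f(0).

Suppose f(x_1) = f(x_2) in ℤ/54ℤ. Then 49x_1 + 23 ≡ 49x_2 + 23 (mod 54), hence 49(x_1 − x_2) ≡ 0 (mod 54).
Since gcd(49, 54) = 1, 49 is invertible modulo 54, thus x_1 − x_2 ≡ 0 (mod 54), i.e. x_1 = x_2.
Hence f is injective.
We now compute 49⁻¹ mod 54 explicitly. Euclid's algorithm: 54 = 1·49 + 5, 49 = 9·5 + 4, 5 = 1·4 + 1; back-substituting gives 1 = 43·49 − 39·54, so 49⁻¹ ≡ 43 (mod 54).
Since f is injective, we find f⁻¹(20): we need 49x ≡ 20 − 23 ≡ 51 (mod 54). Using 49⁻¹ = 43: x ≡ 43·51 = 2193 = 40·54 + 33, so x = 33.
Check: f(33) = 49·33 + 23 = 1640 = 30·54 + 20 ≡ 20 (mod 54).

33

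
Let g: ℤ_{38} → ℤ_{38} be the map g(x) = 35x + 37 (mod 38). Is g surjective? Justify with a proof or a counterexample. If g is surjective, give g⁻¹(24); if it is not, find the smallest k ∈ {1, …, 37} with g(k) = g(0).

17

Recall: g is surjective if every y in the codomain equals g(x) for some x in the domain.
Since gcd(35, 38) = 1, 35 is invertible modulo 38. Euclid's algorithm: 38 = 1·35 + 3, 35 = 11·3 + 2, 3 = 1·2 + 1; back-substituting gives 1 = 25·35 − 23·38, so 35⁻¹ ≡ 25 (mod 38).
For any y ∈ ℤ_{38}, x = 25(y − 37) mod 38 satisfies g(x) = 35·25(y − 37) + 37 ≡ y (since 35·25 ≡ 1 mod 38). So every y has a preimage.
Thus g is surjective.
Since g is surjective, we compute g⁻¹(24): solve 35x + 37 ≡ 24 (mod 38), i.e. 35x ≡ 25 (mod 38).
Multiplying by 35⁻¹ = 25 gives x ≡ 25·25 = 625 = 16·38 + 17 ≡ 17 (mod 38).
Check: g(17) = 35·17 + 37 = 632 = 16·38 + 24 ≡ 24 (mod 38).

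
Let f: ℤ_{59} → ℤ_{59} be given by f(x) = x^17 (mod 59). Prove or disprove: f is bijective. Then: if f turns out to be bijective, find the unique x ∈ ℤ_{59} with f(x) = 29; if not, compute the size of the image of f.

Since 59 is prime, the nonzero elements of ℤ_{59} form a cyclic group of order 58.
As gcd(17, 58) = 1, raising to the 17th power is a bijection on this group: if a^17 ≡ b^17 then (ab^{−1})^17 = 1, and the only element of order dividing gcd(17, 58) = 1 is 1, so a = b.
With f(0) = 0 this makes f injective on all of ℤ_{59}, hence bijective (finite equal-size domain and codomain). In particular f is bijective.
Since f is bijective, we find the preimage of 29. The inverse of x ↦ x^17 on (ℤ_{59})^× is x ↦ x^41, because 17·41 = 697 = 12·58 + 1 ≡ 1 (mod 58) and x^{58} = 1 for x ≠ 0 (Fermat). So f⁻¹(29) = 29^41 mod 59.
Repeated squaring mod 59: 29^1 ≡ 29, 29^2 ≡ 29² = 841 ≡ 15, 29^4 ≡ 15² = 225 ≡ 48, 29^8 ≡ 48² = 2304 ≡ 3, 29^16 ≡ 3² = 9, 29^32 ≡ 9² = 81 ≡ 22. Since 41 = 32 + 8 + 1, 29^41 ≡ 22·3·29: 22·3 = 66 ≡ 7, then 7·29 = 203 ≡ 26. So 29^41 ≡ 26 (mod 59).
Hence f⁻¹(29) = 26.

26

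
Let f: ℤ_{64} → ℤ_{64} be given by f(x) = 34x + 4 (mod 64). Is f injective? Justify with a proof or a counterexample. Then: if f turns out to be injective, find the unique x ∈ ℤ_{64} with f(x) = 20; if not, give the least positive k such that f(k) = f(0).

Recall that f is injective if f(s) = f(t) implies s = t.
We have gcd(34, 64) = 2 > 1. Taking s = 0 and t = 32: f(0) = 4 and f(32) = 34·32 + 4 = 1092 ≡ 4 (mod 64).
So f(0) = f(32) while 0 ≠ 32, therefore f is not injective.
Since f is not injective, we find the least positive k with f(k) = f(0): this means 34k ≡ 0 (mod 64), i.e. 64 ∣ 34k. Since gcd(34, 64) = 2, dividing through by 2 this holds exactly when 32 ∣ 17k, and as gcd(17, 32) = 1, exactly when 32 ∣ k.
The smallest positive such k is 32.

32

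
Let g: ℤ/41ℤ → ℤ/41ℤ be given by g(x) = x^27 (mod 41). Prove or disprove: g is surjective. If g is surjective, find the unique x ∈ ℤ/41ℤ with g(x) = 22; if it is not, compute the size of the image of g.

29

Since 41 is prime, the nonzero elements of ℤ/41ℤ form a cyclic group of order 40.
As gcd(27, 40) = 1, raising to the 27th power is a bijection on this group: if x_1^27 ≡ x_2^27 then (x_1x_2^{−1})^27 = 1, and the only element of order dividing gcd(27, 40) = 1 is 1, so x_1 = x_2.
With g(0) = 0 this makes g injective on all of ℤ/41ℤ, hence bijective (finite equal-size domain and codomain). In particular g is surjective.
Since g is surjective, we find the preimage of 22. The inverse of x ↦ x^27 on (ℤ/41ℤ)^× is x ↦ x^3, because 27·3 = 81 = 2·40 + 1 ≡ 1 (mod 40) and x^{40} = 1 for x ≠ 0 (Fermat). So g⁻¹(22) = 22^3 mod 41.
Repeated squaring mod 41: 22^1 ≡ 22, 22^2 ≡ 22² = 484 ≡ 33. Since 3 = 2 + 1, 22^3 ≡ 33·22: 33·22 = 726 ≡ 29. So 22^3 ≡ 29 (mod 41).
Hence g⁻¹(22) = 29.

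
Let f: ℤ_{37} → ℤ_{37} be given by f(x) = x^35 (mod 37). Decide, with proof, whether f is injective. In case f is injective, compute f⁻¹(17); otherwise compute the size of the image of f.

Since 37 is prime, the nonzero elements of ℤ_{37} form a cyclic group of order 36.
As gcd(35, 36) = 1, raising to the 35th power is a bijection on this group: if u^35 ≡ v^35 then (uv^{−1})^35 = 1, and the only element of order dividing gcd(35, 36) = 1 is 1, so u = v.
With f(0) = 0 this makes f injective on all of ℤ_{37}, hence bijective (finite equal-size domain and codomain). In particular f is injective.
Since f is injective, we find the preimage of 17. The inverse of x ↦ x^35 on (ℤ_{37})^× is x ↦ x^35, because 35·35 = 1225 = 34·36 + 1 ≡ 1 (mod 36) and x^{36} = 1 for x ≠ 0 (Fermat). So f⁻¹(17) = 17^35 mod 37.
Repeated squaring mod 37: 17^1 ≡ 17, 17^2 ≡ 17² = 289 ≡ 30, 17^4 ≡ 30² = 900 ≡ 12, 17^8 ≡ 12² = 144 ≡ 33, 17^16 ≡ 33² = 1089 ≡ 16, 17^32 ≡ 16² = 256 ≡ 34. Since 35 = 32 + 2 + 1, 17^35 ≡ 34·30·17: 34·30 = 1020 ≡ 21, then 21·17 = 357 ≡ 24. So 17^35 ≡ 24 (mod 37).
Hence f⁻¹(17) = 24.

24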